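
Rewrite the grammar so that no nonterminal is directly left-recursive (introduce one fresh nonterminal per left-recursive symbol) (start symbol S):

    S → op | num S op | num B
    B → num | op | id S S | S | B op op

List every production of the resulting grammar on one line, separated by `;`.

S → op | num S op | num B; B → num B' | op B' | id S S B' | S B'; B' → op op B' | epsilon

B is directly left-recursive.
For B: α = {op op}, β = {num, op, id S S, S}. Rewrite as B → β B' and B' → α B' | ε.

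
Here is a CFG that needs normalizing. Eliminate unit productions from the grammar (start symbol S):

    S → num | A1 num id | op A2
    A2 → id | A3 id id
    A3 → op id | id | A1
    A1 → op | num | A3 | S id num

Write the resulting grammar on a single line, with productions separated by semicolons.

S → num | A1 num id | op A2; A2 → id | A3 id id; A3 → op | num | S id num | op id | id; A1 → op | num | S id num | op id | id

Unit pairs: A1 ⇒* {A3}; A3 ⇒* {A1}.
For each unit pair (A, B), copy every non-unit production of B to A, then drop all unit productions.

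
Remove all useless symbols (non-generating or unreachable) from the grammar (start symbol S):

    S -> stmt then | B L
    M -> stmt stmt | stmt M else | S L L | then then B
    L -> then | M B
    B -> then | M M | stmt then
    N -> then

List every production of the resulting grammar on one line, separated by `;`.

S -> stmt then | B L; M -> stmt stmt | stmt M else | S L L | then then B; L -> then | M B; B -> then | M M | stmt then

Generating nonterminals: {B, L, M, N, S}.
Reachable from S after that: {B, L, M, S}.
Removed useless symbols: {N} and every production mentioning them.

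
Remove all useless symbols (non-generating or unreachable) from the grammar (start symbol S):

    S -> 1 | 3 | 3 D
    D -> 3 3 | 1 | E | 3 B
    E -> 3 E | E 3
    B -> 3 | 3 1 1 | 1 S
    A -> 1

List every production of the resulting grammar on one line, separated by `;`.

S -> 1 | 3 | 3 D; D -> 3 3 | 1 | 3 B; B -> 3 | 3 1 1 | 1 S

Generating nonterminals: {A, B, D, S}.
Reachable from S after that: {B, D, S}.
Removed useless symbols: {A, E} and every production mentioning them.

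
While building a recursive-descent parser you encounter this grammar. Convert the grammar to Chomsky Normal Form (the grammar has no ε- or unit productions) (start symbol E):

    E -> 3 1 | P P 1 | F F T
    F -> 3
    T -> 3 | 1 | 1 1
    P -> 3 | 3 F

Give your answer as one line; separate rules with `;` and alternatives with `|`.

Introduce a nonterminal for each terminal appearing in a rule of length ≥ 2: X1 → 3, X2 → 1.
Binarize each right-hand side of length ≥ 3 by chaining fresh nonterminals (Y1, Y2, …): affected rules were E → P P X2; E → F F T.

E -> X1 X2 | P Y1 | F Y2; F -> 3; T -> 3 | 1 | X2 X2; P -> 3 | X1 F; X1 -> 3; X2 -> 1; Y1 -> P X2; Y2 -> F T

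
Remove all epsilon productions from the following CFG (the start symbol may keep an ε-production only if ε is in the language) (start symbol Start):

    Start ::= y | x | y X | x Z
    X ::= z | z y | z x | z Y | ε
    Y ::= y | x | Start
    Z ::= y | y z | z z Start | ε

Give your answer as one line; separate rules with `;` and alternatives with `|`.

Start ::= y | x | y X | x Z; X ::= z | z y | z x | z Y; Y ::= y | x | Start; Z ::= y | y z | z z Start

Nullable set = {X, Z}.
ε ∉ L(G), so no ε-production is kept.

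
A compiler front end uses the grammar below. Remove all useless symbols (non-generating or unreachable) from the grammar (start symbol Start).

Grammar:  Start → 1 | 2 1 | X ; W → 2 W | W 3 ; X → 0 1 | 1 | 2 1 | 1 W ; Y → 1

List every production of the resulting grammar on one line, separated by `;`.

Generating nonterminals: {Start, X, Y}.
Reachable from Start after that: {Start, X}.
Removed useless symbols: {W, Y} and every production mentioning them.

Start → 1 | 2 1 | X; X → 0 1 | 1 | 2 1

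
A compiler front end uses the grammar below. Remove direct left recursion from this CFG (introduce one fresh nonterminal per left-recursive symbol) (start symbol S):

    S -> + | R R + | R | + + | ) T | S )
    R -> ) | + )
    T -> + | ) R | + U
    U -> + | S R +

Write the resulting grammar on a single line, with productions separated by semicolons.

S -> + S' | R R + S' | R S' | + + S' | ) T S'; R -> ) | + ); T -> + | ) R | + U; U -> + | S R +; S' -> ) S' | eps

Left recursion appears on S.
For S: α = {)}, β = {+, R R +, R, + +, ) T}. Rewrite as S → β S' and S' → α S' | ε.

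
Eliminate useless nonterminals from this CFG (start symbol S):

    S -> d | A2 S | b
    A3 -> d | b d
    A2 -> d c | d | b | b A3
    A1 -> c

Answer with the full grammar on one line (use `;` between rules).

Generating nonterminals: {A1, A2, A3, S}.
Reachable from S after that: {A2, A3, S}.
Removed useless symbols: {A1} and every production mentioning them.

S -> d | A2 S | b; A3 -> d | b d; A2 -> d c | d | b | b A3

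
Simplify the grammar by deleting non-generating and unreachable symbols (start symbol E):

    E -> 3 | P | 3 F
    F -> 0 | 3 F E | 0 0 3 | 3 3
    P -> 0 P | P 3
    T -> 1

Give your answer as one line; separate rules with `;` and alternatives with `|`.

Generating nonterminals: {E, F, T}.
Reachable from E after that: {E, F}.
Removed useless symbols: {P, T} and every production mentioning them.

E -> 3 | 3 F; F -> 0 | 3 F E | 0 0 3 | 3 3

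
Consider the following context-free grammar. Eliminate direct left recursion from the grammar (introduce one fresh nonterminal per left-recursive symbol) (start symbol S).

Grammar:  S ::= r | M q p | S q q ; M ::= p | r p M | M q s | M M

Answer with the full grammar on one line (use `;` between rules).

S, M are directly left-recursive.
For S: α = {q q}, β = {r, M q p}. Rewrite as S → β S' and S' → α S' | ε.
For M: α = {q s, M}, β = {p, r p M}. Rewrite as M → β M' and M' → α M' | ε.

S ::= r S' | M q p S'; M ::= p M' | r p M M'; S' ::= q q S' | ε; M' ::= q s M' | M M' | ε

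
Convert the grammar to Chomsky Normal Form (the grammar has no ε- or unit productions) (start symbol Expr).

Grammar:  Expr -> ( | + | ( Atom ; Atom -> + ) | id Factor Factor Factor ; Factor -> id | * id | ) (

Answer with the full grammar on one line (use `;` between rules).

Introduce a nonterminal for each terminal appearing in a rule of length ≥ 2: X1 → (, X2 → +, X3 → ), X4 → id, X5 → *.
Binarize each right-hand side of length ≥ 3 by chaining fresh nonterminals (Y1, Y2, …): affected rules were Atom → X4 Factor Factor Factor.

Expr -> ( | + | X1 Atom; Atom -> X2 X3 | X4 Y1; Factor -> id | X5 X4 | X3 X1; X1 -> (; X2 -> +; X3 -> ); X4 -> id; X5 -> *; Y1 -> Factor Y2; Y2 -> Factor Factor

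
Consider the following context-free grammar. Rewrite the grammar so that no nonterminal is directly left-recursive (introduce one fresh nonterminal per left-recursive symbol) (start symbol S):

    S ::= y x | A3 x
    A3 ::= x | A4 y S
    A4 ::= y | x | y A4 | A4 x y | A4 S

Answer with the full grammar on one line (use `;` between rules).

S ::= y x | A3 x; A3 ::= x | A4 y S; A4 ::= y A4' | x A4' | y A4 A4'; A4' ::= x y A4' | S A4' | ε

A4 is directly left-recursive.
For A4: α = {x y, S}, β = {y, x, y A4}. Rewrite as A4 → β A4' and A4' → α A4' | ε.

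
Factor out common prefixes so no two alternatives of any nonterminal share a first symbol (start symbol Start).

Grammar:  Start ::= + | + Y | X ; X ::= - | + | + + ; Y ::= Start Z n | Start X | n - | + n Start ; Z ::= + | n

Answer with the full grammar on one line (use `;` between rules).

Start has alternatives sharing prefix '+': factor to Start → + Start1 with Start1 → ε | Y.
X has alternatives sharing prefix '+': factor to X → + X1 with X1 → ε | +.
Y has alternatives sharing prefix 'Start': factor to Y → Start Y1 with Y1 → Z n | X.

Start ::= X | + Start1; X ::= - | + X1; Y ::= n - | + n Start | Start Y1; Z ::= + | n; Start1 ::= ε | Y; X1 ::= ε | +; Y1 ::= Z n | X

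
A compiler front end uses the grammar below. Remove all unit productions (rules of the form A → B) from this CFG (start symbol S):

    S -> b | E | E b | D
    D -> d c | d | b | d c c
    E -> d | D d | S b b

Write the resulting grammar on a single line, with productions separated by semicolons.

S -> d | D d | S b b | d c | b | d c c | E b; D -> d c | d | b | d c c; E -> d | D d | S b b

Unit pairs: S ⇒* {D, E}.
Replace each nonterminal's rules with the union of the non-unit rules of every nonterminal it unit-derives.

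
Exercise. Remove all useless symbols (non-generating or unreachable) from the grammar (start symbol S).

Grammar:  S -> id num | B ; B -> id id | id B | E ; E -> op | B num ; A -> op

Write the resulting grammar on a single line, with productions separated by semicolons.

Generating nonterminals: {A, B, E, S}.
Reachable from S after that: {B, E, S}.
Removed useless symbols: {A} and every production mentioning them.

S -> id num | B; B -> id id | id B | E; E -> op | B num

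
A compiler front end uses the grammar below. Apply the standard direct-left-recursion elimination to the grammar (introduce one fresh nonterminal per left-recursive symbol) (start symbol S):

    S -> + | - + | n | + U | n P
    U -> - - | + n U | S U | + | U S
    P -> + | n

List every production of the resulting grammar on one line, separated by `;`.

U is directly left-recursive.
For U: α = {S}, β = {- -, + n U, S U, +}. Rewrite as U → β U' and U' → α U' | ε.

S -> + | - + | n | + U | n P; U -> - - U' | + n U U' | S U U' | + U'; P -> + | n; U' -> S U' | ε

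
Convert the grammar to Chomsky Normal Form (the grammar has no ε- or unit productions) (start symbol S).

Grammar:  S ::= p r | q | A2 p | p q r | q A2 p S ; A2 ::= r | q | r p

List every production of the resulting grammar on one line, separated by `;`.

Introduce a nonterminal for each terminal appearing in a rule of length ≥ 2: X1 → p, X2 → r, X3 → q.
Binarize each right-hand side of length ≥ 3 by chaining fresh nonterminals (Y1, Y2, …): affected rules were S → X1 X3 X2; S → X3 A2 X1 S.

S ::= X1 X2 | q | A2 X1 | X1 Y1 | X3 Y2; A2 ::= r | q | X2 X1; X1 ::= p; X2 ::= r; X3 ::= q; Y1 ::= X3 X2; Y2 ::= A2 Y3; Y3 ::= X1 S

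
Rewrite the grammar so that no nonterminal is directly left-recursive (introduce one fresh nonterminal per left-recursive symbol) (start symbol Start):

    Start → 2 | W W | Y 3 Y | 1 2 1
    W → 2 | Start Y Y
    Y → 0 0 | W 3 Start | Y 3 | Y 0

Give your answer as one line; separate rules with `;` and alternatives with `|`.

Start → 2 | W W | Y 3 Y | 1 2 1; W → 2 | Start Y Y; Y → 0 0 Y1 | W 3 Start Y1; Y1 → 3 Y1 | 0 Y1 | ε

Left recursion appears on Y.
For Y: α = {3, 0}, β = {0 0, W 3 Start}. Rewrite as Y → β Y1 and Y1 → α Y1 | ε.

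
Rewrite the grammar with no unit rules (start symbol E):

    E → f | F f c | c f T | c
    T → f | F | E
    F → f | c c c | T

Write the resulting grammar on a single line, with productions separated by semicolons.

Unit pairs: F ⇒* {E, T}; T ⇒* {E, F}.
For every A with A ⇒* B via unit rules, add B's non-unit alternatives to A; then delete every rule of the form X → Y.

E → f | F f c | c f T | c; T → f | F f c | c f T | c | c c c; F → f | F f c | c f T | c | c c c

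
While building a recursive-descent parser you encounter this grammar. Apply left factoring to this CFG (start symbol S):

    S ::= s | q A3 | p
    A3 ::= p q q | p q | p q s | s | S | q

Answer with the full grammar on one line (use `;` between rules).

S ::= s | q A3 | p; A3 ::= s | S | q | p q A3'; A3' ::= q | epsilon | s

A3 has alternatives sharing prefix 'p q': factor to A3 → p q A3' with A3' → q | ε | s.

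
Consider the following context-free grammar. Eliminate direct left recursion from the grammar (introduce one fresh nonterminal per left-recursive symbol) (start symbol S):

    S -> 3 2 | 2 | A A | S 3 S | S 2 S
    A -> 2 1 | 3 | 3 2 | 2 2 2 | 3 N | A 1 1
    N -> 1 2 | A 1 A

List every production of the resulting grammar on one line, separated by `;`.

S -> 3 2 S' | 2 S' | A A S'; A -> 2 1 A' | 3 A' | 3 2 A' | 2 2 2 A' | 3 N A'; N -> 1 2 | A 1 A; S' -> 3 S S' | 2 S S' | eps; A' -> 1 1 A' | eps

S, A are directly left-recursive.
For S: α = {3 S, 2 S}, β = {3 2, 2, A A}. Rewrite as S → β S' and S' → α S' | ε.
For A: α = {1 1}, β = {2 1, 3, 3 2, 2 2 2, 3 N}. Rewrite as A → β A' and A' → α A' | ε.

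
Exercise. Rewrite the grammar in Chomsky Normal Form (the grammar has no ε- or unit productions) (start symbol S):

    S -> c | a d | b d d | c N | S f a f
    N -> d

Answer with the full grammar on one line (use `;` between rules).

S -> c | X1 X2 | X3 Y1 | X4 N | S Y2; N -> d; X1 -> a; X2 -> d; X3 -> b; X4 -> c; X5 -> f; Y1 -> X2 X2; Y2 -> X5 Y3; Y3 -> X1 X5

Introduce a nonterminal for each terminal appearing in a rule of length ≥ 2: X1 → a, X2 → d, X3 → b, X4 → c, X5 → f.
Binarize each right-hand side of length ≥ 3 by chaining fresh nonterminals (Y1, Y2, …): affected rules were S → X3 X2 X2; S → S X5 X1 X5.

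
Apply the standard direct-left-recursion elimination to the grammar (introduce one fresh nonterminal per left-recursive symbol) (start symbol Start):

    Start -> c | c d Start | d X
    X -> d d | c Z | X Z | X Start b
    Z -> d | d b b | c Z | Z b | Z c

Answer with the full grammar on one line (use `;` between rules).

Start -> c | c d Start | d X; X -> d d X1 | c Z X1; Z -> d Z1 | d b b Z1 | c Z Z1; X1 -> Z X1 | Start b X1 | ε; Z1 -> b Z1 | c Z1 | ε

Left recursion appears on X, Z.
For X: α = {Z, Start b}, β = {d d, c Z}. Rewrite as X → β X1 and X1 → α X1 | ε.
For Z: α = {b, c}, β = {d, d b b, c Z}. Rewrite as Z → β Z1 and Z1 → α Z1 | ε.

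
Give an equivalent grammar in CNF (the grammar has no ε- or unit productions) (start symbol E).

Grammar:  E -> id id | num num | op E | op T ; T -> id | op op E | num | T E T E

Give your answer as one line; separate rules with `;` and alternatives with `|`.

Introduce a nonterminal for each terminal appearing in a rule of length ≥ 2: X1 → id, X2 → num, X3 → op.
Binarize each right-hand side of length ≥ 3 by chaining fresh nonterminals (Y1, Y2, …): affected rules were T → X3 X3 E; T → T E T E.

E -> X1 X1 | X2 X2 | X3 E | X3 T; T -> id | X3 Y1 | num | T Y2; X1 -> id; X2 -> num; X3 -> op; Y1 -> X3 E; Y2 -> E Y3; Y3 -> T E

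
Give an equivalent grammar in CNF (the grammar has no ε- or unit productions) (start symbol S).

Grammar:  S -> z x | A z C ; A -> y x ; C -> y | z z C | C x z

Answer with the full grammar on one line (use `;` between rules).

S -> X1 X2 | A Y1; A -> X3 X2; C -> y | X1 Y2 | C Y3; X1 -> z; X2 -> x; X3 -> y; Y1 -> X1 C; Y2 -> X1 C; Y3 -> X2 X1

Introduce a nonterminal for each terminal appearing in a rule of length ≥ 2: X1 → z, X2 → x, X3 → y.
Binarize each right-hand side of length ≥ 3 by chaining fresh nonterminals (Y1, Y2, …): affected rules were S → A X1 C; C → X1 X1 C; C → C X2 X1.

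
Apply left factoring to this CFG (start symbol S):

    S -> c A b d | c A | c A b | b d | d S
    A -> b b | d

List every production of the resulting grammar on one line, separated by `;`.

S has alternatives sharing prefix 'c A': factor to S → c A S' with S' → b d | ε | b.
S' has alternatives sharing prefix 'b': factor to S' → b S'' with S'' → d | ε.

S -> b d | d S | c A S'; A -> b b | d; S' -> ε | b S''; S'' -> d | ε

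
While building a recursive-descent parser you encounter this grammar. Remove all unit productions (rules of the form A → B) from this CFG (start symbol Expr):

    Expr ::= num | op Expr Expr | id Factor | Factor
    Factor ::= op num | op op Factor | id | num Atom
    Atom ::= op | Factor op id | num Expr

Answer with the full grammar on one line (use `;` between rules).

Expr ::= op num | op op Factor | id | num Atom | num | op Expr Expr | id Factor; Factor ::= op num | op op Factor | id | num Atom; Atom ::= op | Factor op id | num Expr

Unit pairs: Expr ⇒* {Factor}.
For every A with A ⇒* B via unit rules, add B's non-unit alternatives to A; then delete every rule of the form X → Y.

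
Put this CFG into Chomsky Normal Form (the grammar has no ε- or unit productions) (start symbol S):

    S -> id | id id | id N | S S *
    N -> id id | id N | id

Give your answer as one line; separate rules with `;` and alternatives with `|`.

Introduce a nonterminal for each terminal appearing in a rule of length ≥ 2: X1 → id, X2 → *.
Binarize each right-hand side of length ≥ 3 by chaining fresh nonterminals (Y1, Y2, …): affected rules were S → S S X2.

S -> id | X1 X1 | X1 N | S Y1; N -> X1 X1 | X1 N | id; X1 -> id; X2 -> *; Y1 -> S X2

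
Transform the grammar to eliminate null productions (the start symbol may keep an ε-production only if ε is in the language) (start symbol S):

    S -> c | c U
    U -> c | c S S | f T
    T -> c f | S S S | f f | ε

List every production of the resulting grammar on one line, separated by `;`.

S -> c | c U; U -> c | c S S | f T | f; T -> c f | S S S | f f

Nullable nonterminals: {T}.
ε ∉ L(G), so no ε-production is kept.
For each production, add variants omitting each subset of nullable occurrences: U → f T gives f T | f.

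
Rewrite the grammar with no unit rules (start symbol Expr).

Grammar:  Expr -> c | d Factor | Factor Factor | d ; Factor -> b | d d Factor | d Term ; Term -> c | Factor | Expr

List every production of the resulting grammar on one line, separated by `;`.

Expr -> c | d Factor | Factor Factor | d; Factor -> b | d d Factor | d Term; Term -> c | b | d d Factor | d Term | d Factor | Factor Factor | d

Unit pairs: Term ⇒* {Expr, Factor}.
For each unit pair (A, B), copy every non-unit production of B to A, then drop all unit productions.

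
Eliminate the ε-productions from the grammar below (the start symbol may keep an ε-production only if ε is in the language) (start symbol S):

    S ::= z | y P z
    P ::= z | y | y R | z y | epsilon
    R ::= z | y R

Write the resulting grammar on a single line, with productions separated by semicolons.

S ::= z | y P z | y z; P ::= z | y | y R | z y; R ::= z | y R

Nullable nonterminals: {P}.
ε ∉ L(G), so no ε-production is kept.
For each production, add variants omitting each subset of nullable occurrences: S → y P z gives y P z | y z.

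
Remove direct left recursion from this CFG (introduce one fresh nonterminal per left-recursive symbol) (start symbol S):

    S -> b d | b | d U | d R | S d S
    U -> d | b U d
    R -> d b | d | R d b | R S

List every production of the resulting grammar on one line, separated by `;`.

Directly left-recursive nonterminals: S, R.
For S: α = {d S}, β = {b d, b, d U, d R}. Rewrite as S → β S' and S' → α S' | ε.
For R: α = {d b, S}, β = {d b, d}. Rewrite as R → β R' and R' → α R' | ε.

S -> b d S' | b S' | d U S' | d R S'; U -> d | b U d; R -> d b R' | d R'; S' -> d S S' | ε; R' -> d b R' | S R' | ε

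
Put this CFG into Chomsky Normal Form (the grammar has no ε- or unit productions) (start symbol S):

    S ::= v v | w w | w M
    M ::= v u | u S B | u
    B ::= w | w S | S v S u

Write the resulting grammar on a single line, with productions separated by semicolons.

S ::= X1 X1 | X2 X2 | X2 M; M ::= X1 X3 | X3 Y1 | u; B ::= w | X2 S | S Y2; X1 ::= v; X2 ::= w; X3 ::= u; Y1 ::= S B; Y2 ::= X1 Y3; Y3 ::= S X3

Introduce a nonterminal for each terminal appearing in a rule of length ≥ 2: X1 → v, X2 → w, X3 → u.
Binarize each right-hand side of length ≥ 3 by chaining fresh nonterminals (Y1, Y2, …): affected rules were M → X3 S B; B → S X1 S X3.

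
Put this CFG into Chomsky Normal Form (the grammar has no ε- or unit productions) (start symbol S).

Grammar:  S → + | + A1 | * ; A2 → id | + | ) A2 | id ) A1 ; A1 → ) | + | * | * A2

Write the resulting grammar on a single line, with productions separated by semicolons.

S → + | X1 A1 | *; A2 → id | + | X2 A2 | X3 Y1; A1 → ) | + | * | X4 A2; X1 → +; X2 → ); X3 → id; X4 → *; Y1 → X2 A1

Introduce a nonterminal for each terminal appearing in a rule of length ≥ 2: X1 → +, X2 → ), X3 → id, X4 → *.
Binarize each right-hand side of length ≥ 3 by chaining fresh nonterminals (Y1, Y2, …): affected rules were A2 → X3 X2 A1.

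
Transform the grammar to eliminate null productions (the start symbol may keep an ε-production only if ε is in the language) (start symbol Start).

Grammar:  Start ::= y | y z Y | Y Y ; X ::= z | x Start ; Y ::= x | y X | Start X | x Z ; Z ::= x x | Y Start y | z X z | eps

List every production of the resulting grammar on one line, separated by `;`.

Start ::= y | y z Y | Y Y; X ::= z | x Start; Y ::= x | y X | Start X | x Z; Z ::= x x | Y Start y | z X z

The nullable symbols are {Z}.
ε ∉ L(G), so no ε-production is kept.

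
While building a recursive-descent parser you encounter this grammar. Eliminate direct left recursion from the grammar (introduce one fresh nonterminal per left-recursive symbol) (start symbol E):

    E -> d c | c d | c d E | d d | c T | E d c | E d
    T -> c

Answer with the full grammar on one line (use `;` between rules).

E is directly left-recursive.
For E: α = {d c, d}, β = {d c, c d, c d E, d d, c T}. Rewrite as E → β E' and E' → α E' | ε.

E -> d c E' | c d E' | c d E E' | d d E' | c T E'; T -> c; E' -> d c E' | d E' | eps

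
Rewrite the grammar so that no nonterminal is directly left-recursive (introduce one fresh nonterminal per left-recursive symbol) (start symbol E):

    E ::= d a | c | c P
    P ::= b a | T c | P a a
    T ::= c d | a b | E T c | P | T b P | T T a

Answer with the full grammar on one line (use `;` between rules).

Directly left-recursive nonterminals: P, T.
For P: α = {a a}, β = {b a, T c}. Rewrite as P → β P' and P' → α P' | ε.
For T: α = {b P, T a}, β = {c d, a b, E T c, P}. Rewrite as T → β T' and T' → α T' | ε.

E ::= d a | c | c P; P ::= b a P' | T c P'; T ::= c d T' | a b T' | E T c T' | P T'; P' ::= a a P' | eps; T' ::= b P T' | T a T' | eps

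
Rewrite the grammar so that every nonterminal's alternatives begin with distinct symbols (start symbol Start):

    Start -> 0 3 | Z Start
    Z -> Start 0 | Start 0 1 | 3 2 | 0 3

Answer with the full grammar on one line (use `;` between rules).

Z has alternatives sharing prefix 'Start 0': factor to Z → Start 0 Z1 with Z1 → ε | 1.

Start -> 0 3 | Z Start; Z -> 3 2 | 0 3 | Start 0 Z1; Z1 -> epsilon | 1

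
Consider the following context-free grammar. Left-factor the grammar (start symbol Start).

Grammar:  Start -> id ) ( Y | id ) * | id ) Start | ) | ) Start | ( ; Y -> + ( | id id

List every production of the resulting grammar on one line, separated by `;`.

Start has alternatives sharing prefix 'id )': factor to Start → id ) Start1 with Start1 → ( Y | * | Start.
Start has alternatives sharing prefix ')': factor to Start → ) Start2 with Start2 → ε | Start.

Start -> ( | id ) Start1 | ) Start2; Y -> + ( | id id; Start1 -> ( Y | * | Start; Start2 -> eps | Start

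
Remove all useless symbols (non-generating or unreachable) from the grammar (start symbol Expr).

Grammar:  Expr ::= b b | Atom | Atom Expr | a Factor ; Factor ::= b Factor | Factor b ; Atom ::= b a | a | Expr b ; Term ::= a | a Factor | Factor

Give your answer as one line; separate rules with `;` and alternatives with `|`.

Generating nonterminals: {Atom, Expr, Term}.
Reachable from Expr after that: {Atom, Expr}.
Removed useless symbols: {Factor, Term} and every production mentioning them.

Expr ::= b b | Atom | Atom Expr; Atom ::= b a | a | Expr b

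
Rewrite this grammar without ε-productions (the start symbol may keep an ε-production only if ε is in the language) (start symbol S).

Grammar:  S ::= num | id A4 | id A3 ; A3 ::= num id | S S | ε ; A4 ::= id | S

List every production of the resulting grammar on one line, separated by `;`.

Nullable set = {A3}.
ε ∉ L(G), so no ε-production is kept.
Add the nullable-subset variants: S → id A3 gives id A3 | id.

S ::= num | id A4 | id A3 | id; A3 ::= num id | S S; A4 ::= id | S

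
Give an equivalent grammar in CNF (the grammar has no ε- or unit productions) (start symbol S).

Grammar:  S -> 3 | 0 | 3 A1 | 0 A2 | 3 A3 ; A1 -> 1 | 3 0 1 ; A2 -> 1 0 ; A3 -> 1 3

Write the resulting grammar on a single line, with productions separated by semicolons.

S -> 3 | 0 | X1 A1 | X2 A2 | X1 A3; A1 -> 1 | X1 Y1; A2 -> X3 X2; A3 -> X3 X1; X1 -> 3; X2 -> 0; X3 -> 1; Y1 -> X2 X3

Introduce a nonterminal for each terminal appearing in a rule of length ≥ 2: X1 → 3, X2 → 0, X3 → 1.
Binarize each right-hand side of length ≥ 3 by chaining fresh nonterminals (Y1, Y2, …): affected rules were A1 → X1 X2 X3.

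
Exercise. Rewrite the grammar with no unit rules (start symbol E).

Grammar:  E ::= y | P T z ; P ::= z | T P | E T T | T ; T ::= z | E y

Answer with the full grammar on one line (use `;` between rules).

Unit pairs: P ⇒* {T}.
For every A with A ⇒* B via unit rules, add B's non-unit alternatives to A; then delete every rule of the form X → Y.

E ::= y | P T z; P ::= z | T P | E T T | E y; T ::= z | E y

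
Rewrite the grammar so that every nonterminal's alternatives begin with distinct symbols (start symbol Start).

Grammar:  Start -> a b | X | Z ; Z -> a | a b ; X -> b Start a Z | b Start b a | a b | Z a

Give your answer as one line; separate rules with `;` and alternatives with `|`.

Start -> a b | X | Z; Z -> a Z1; X -> a b | Z a | b Start X1; Z1 -> epsilon | b; X1 -> a Z | b a

Z has alternatives sharing prefix 'a': factor to Z → a Z1 with Z1 → ε | b.
X has alternatives sharing prefix 'b Start': factor to X → b Start X1 with X1 → a Z | b a.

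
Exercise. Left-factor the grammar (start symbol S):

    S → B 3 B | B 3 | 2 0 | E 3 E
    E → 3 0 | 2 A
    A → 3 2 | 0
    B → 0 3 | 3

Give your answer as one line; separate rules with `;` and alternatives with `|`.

S has alternatives sharing prefix 'B 3': factor to S → B 3 S' with S' → B | ε.

S → 2 0 | E 3 E | B 3 S'; E → 3 0 | 2 A; A → 3 2 | 0; B → 0 3 | 3; S' → B | ε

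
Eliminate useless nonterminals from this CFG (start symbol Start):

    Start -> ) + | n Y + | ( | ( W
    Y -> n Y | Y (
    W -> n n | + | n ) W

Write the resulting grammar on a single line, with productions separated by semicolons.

Start -> ) + | ( | ( W; W -> n n | + | n ) W

Generating nonterminals: {Start, W}.
Reachable from Start after that: {Start, W}.
Removed useless symbols: {Y} and every production mentioning them.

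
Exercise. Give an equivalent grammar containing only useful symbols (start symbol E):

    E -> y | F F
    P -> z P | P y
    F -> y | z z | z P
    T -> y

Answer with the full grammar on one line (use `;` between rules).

Generating nonterminals: {E, F, T}.
Reachable from E after that: {E, F}.
Removed useless symbols: {P, T} and every production mentioning them.

E -> y | F F; F -> y | z z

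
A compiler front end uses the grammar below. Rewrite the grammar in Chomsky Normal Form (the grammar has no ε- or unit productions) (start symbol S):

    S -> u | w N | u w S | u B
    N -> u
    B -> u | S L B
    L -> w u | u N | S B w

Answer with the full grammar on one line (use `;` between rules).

S -> u | X1 N | X2 Y1 | X2 B; N -> u; B -> u | S Y2; L -> X1 X2 | X2 N | S Y3; X1 -> w; X2 -> u; Y1 -> X1 S; Y2 -> L B; Y3 -> B X1

Introduce a nonterminal for each terminal appearing in a rule of length ≥ 2: X1 → w, X2 → u.
Binarize each right-hand side of length ≥ 3 by chaining fresh nonterminals (Y1, Y2, …): affected rules were S → X2 X1 S; B → S L B; L → S B X1.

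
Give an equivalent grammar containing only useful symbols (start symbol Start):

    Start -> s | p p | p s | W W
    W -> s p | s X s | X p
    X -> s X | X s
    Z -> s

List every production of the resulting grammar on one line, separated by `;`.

Generating nonterminals: {Start, W, Z}.
Reachable from Start after that: {Start, W}.
Removed useless symbols: {X, Z} and every production mentioning them.

Start -> s | p p | p s | W W; W -> s p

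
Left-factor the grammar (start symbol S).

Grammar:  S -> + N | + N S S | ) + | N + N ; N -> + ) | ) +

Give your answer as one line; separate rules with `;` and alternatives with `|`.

S has alternatives sharing prefix '+ N': factor to S → + N S' with S' → ε | S S.

S -> ) + | N + N | + N S'; N -> + ) | ) +; S' -> ε | S S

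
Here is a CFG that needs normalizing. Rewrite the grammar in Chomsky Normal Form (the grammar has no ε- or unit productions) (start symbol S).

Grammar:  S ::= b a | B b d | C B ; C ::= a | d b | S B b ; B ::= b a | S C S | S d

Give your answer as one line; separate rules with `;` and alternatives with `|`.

S ::= X1 X2 | B Y1 | C B; C ::= a | X3 X1 | S Y2; B ::= X1 X2 | S Y3 | S X3; X1 ::= b; X2 ::= a; X3 ::= d; Y1 ::= X1 X3; Y2 ::= B X1; Y3 ::= C S

Introduce a nonterminal for each terminal appearing in a rule of length ≥ 2: X1 → b, X2 → a, X3 → d.
Binarize each right-hand side of length ≥ 3 by chaining fresh nonterminals (Y1, Y2, …): affected rules were S → B X1 X3; C → S B X1; B → S C S.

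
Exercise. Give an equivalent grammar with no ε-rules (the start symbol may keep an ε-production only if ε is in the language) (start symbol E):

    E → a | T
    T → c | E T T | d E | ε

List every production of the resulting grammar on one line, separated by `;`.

E → a | T | ε; T → c | E T T | E T | E | T T | d E | d

Nullable set = {E, T}.
ε ∈ L(G) since E is nullable, so keep E → ε.
Expand every rule over subsets of its nullable positions: T → E T T gives E T T | E T | E | T T. T → d E gives d E | d.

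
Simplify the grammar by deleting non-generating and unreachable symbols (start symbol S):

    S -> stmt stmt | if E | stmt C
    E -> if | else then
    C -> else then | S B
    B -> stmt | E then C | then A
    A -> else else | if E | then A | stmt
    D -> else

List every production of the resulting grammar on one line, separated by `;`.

Generating nonterminals: {A, B, C, D, E, S}.
Reachable from S after that: {A, B, C, E, S}.
Removed useless symbols: {D} and every production mentioning them.

S -> stmt stmt | if E | stmt C; E -> if | else then; C -> else then | S B; B -> stmt | E then C | then A; A -> else else | if E | then A | stmt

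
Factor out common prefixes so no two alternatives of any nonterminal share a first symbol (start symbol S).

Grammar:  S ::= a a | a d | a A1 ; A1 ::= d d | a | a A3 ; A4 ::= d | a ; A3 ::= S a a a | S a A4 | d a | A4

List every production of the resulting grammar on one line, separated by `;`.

S has alternatives sharing prefix 'a': factor to S → a S' with S' → a | d | A1.
A1 has alternatives sharing prefix 'a': factor to A1 → a A1' with A1' → ε | A3.
A3 has alternatives sharing prefix 'S a': factor to A3 → S a A3' with A3' → a a | A4.

S ::= a S'; A1 ::= d d | a A1'; A4 ::= d | a; A3 ::= d a | A4 | S a A3'; S' ::= a | d | A1; A1' ::= ε | A3; A3' ::= a a | A4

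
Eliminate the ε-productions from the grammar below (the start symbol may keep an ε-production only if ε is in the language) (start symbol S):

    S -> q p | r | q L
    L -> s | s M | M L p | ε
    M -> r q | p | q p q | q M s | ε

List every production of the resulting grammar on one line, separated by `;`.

S -> q p | r | q L | q; L -> s | s M | M L p | M p | L p | p; M -> r q | p | q p q | q M s | q s

Nullable set = {L, M}.
ε ∉ L(G), so no ε-production is kept.
For each production, add variants omitting each subset of nullable occurrences: S → q L gives q L | q. L → M L p gives M L p | M p | L p | p. M → q M s gives q M s | q s.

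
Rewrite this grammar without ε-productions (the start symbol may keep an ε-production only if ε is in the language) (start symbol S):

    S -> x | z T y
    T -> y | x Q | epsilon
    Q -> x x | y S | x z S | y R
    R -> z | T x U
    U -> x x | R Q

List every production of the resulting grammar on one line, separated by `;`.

Nullable set = {T}.
ε ∉ L(G), so no ε-production is kept.
Add the nullable-subset variants: S → z T y gives z T y | z y. R → T x U gives T x U | x U.

S -> x | z T y | z y; T -> y | x Q; Q -> x x | y S | x z S | y R; R -> z | T x U | x U; U -> x x | R Q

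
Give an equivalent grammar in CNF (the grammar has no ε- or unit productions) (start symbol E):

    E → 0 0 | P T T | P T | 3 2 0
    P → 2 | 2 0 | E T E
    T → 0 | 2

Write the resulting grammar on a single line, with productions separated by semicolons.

Introduce a nonterminal for each terminal appearing in a rule of length ≥ 2: X1 → 0, X2 → 3, X3 → 2.
Binarize each right-hand side of length ≥ 3 by chaining fresh nonterminals (Y1, Y2, …): affected rules were E → P T T; E → X2 X3 X1; P → E T E.

E → X1 X1 | P Y1 | P T | X2 Y2; P → 2 | X3 X1 | E Y3; T → 0 | 2; X1 → 0; X2 → 3; X3 → 2; Y1 → T T; Y2 → X3 X1; Y3 → T E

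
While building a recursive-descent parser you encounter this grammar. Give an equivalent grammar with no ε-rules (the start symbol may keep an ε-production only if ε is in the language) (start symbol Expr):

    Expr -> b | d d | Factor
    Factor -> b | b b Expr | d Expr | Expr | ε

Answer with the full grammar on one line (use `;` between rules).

Nullable set = {Expr, Factor}.
ε ∈ L(G) since Expr is nullable, so keep Expr → ε.
Add the nullable-subset variants: Factor → b b Expr gives b b Expr | b b. Factor → d Expr gives d Expr | d.

Expr -> b | d d | Factor | ε; Factor -> b | b b Expr | b b | d Expr | d | Expr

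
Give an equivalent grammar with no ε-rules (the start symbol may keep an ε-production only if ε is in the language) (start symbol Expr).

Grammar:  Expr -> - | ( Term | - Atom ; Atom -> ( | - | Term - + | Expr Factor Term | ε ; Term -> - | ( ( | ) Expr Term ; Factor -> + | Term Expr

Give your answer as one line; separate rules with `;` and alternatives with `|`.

Nullable set = {Atom}.
ε ∉ L(G), so no ε-production is kept.

Expr -> - | ( Term | - Atom; Atom -> ( | - | Term - + | Expr Factor Term; Term -> - | ( ( | ) Expr Term; Factor -> + | Term Expr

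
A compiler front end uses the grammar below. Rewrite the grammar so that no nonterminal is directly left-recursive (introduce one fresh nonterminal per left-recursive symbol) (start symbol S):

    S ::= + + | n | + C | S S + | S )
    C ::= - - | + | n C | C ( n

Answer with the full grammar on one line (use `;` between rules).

S, C are directly left-recursive.
For S: α = {S +, )}, β = {+ +, n, + C}. Rewrite as S → β S' and S' → α S' | ε.
For C: α = {( n}, β = {- -, +, n C}. Rewrite as C → β C' and C' → α C' | ε.

S ::= + + S' | n S' | + C S'; C ::= - - C' | + C' | n C C'; S' ::= S + S' | ) S' | epsilon; C' ::= ( n C' | epsilon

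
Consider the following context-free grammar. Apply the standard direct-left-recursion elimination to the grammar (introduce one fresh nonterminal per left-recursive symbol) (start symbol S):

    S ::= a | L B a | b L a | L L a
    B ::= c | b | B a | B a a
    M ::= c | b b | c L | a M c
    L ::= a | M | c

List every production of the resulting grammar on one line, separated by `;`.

Directly left-recursive nonterminal: B.
For B: α = {a, a a}, β = {c, b}. Rewrite as B → β B' and B' → α B' | ε.

S ::= a | L B a | b L a | L L a; B ::= c B' | b B'; M ::= c | b b | c L | a M c; L ::= a | M | c; B' ::= a B' | a a B' | ε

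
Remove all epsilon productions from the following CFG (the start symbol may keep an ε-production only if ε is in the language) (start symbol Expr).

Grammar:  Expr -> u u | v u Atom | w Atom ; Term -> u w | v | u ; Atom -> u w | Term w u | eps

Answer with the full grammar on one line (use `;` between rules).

Expr -> u u | v u Atom | v u | w Atom | w; Term -> u w | v | u; Atom -> u w | Term w u

Nullable set = {Atom}.
ε ∉ L(G), so no ε-production is kept.
Add the nullable-subset variants: Expr → v u Atom gives v u Atom | v u. Expr → w Atom gives w Atom | w.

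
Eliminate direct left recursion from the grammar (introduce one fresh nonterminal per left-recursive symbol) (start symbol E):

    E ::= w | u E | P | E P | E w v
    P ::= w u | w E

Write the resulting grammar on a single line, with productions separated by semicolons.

E ::= w E' | u E E' | P E'; P ::= w u | w E; E' ::= P E' | w v E' | eps

Left recursion appears on E.
For E: α = {P, w v}, β = {w, u E, P}. Rewrite as E → β E' and E' → α E' | ε.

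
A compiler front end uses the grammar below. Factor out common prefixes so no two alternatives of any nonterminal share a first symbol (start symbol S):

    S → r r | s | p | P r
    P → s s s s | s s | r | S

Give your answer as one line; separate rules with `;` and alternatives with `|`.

S → r r | s | p | P r; P → r | S | s s P'; P' → s s | ε

P has alternatives sharing prefix 's s': factor to P → s s P' with P' → s s | ε.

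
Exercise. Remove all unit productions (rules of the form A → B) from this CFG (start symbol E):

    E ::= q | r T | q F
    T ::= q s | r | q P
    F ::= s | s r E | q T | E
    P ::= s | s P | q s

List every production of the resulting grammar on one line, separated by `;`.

Unit pairs: F ⇒* {E}.
For every A with A ⇒* B via unit rules, add B's non-unit alternatives to A; then delete every rule of the form X → Y.

E ::= q | r T | q F; T ::= q s | r | q P; F ::= q | r T | q F | s | s r E | q T; P ::= s | s P | q s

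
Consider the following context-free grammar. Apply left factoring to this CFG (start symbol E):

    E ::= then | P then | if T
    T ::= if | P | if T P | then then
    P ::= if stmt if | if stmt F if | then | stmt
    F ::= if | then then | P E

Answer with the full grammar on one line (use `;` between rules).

T has alternatives sharing prefix 'if': factor to T → if T' with T' → ε | T P.
P has alternatives sharing prefix 'if stmt': factor to P → if stmt P' with P' → if | F if.

E ::= then | P then | if T; T ::= P | then then | if T'; P ::= then | stmt | if stmt P'; F ::= if | then then | P E; T' ::= ε | T P; P' ::= if | F if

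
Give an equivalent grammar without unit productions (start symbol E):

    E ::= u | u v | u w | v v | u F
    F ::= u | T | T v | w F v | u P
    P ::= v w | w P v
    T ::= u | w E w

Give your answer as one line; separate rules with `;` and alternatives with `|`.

Unit pairs: F ⇒* {T}.
Replace each nonterminal's rules with the union of the non-unit rules of every nonterminal it unit-derives.

E ::= u | u v | u w | v v | u F; F ::= u | T v | w F v | u P | w E w; P ::= v w | w P v; T ::= u | w E w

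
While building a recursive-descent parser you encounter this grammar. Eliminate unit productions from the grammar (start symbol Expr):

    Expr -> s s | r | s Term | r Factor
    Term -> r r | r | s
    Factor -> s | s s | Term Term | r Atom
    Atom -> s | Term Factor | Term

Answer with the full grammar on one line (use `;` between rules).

Expr -> s s | r | s Term | r Factor; Term -> r r | r | s; Factor -> s | s s | Term Term | r Atom; Atom -> r r | r | s | Term Factor

Unit pairs: Atom ⇒* {Term}.
For each unit pair (A, B), copy every non-unit production of B to A, then drop all unit productions.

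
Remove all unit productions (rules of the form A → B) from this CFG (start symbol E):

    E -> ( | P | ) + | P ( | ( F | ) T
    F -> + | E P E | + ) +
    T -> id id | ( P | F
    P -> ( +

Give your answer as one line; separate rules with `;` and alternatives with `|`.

Unit pairs: E ⇒* {P}; T ⇒* {F}.
For each unit pair (A, B), copy every non-unit production of B to A, then drop all unit productions.

E -> ( | ) + | P ( | ( F | ) T | ( +; F -> + | E P E | + ) +; T -> + | E P E | + ) + | id id | ( P; P -> ( +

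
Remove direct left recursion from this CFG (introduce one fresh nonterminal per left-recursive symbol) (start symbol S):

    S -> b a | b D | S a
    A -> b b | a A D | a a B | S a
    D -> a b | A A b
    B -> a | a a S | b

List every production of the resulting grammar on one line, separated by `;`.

Left recursion appears on S.
For S: α = {a}, β = {b a, b D}. Rewrite as S → β S' and S' → α S' | ε.

S -> b a S' | b D S'; A -> b b | a A D | a a B | S a; D -> a b | A A b; B -> a | a a S | b; S' -> a S' | ε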